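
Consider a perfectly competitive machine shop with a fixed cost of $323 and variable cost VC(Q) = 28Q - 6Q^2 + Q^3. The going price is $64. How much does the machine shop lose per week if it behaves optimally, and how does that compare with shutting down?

Profit = -$107 at Q = 6

AVC = 28 - 6Q + Q^2; min AVC = $19 at Q = 3. Since P = $64 ≥ min AVC, the firm produces.
With MC = 28 - 12Q + 3Q^2, P = MC on the upward-sloping part at Q* = 6.
TR = 64·6 = 384. TC = 323 + 168 = 491. Profit = 384 − 491 = -$107.
By producing, the firm covers all variable cost plus $216 of fixed cost; shutting down would lose the full $323.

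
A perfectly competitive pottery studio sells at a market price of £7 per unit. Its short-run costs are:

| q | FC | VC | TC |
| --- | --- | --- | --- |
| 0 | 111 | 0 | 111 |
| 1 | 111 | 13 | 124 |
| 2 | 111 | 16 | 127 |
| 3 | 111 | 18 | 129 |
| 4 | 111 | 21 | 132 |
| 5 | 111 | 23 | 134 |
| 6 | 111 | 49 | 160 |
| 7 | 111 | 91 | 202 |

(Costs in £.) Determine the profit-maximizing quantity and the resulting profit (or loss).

q = 5; profit = -£99

Profit at each row (π = 7q − TC): q=0: -111; q=1: -117; q=2: -113; q=3: -108; q=4: -104; q=5: -99; q=6: -118; q=7: -153.
Profit is maximized at q = 5. AVC there is 23/5 = £4.60 ≤ P, so producing beats shutting down (which would give -£111).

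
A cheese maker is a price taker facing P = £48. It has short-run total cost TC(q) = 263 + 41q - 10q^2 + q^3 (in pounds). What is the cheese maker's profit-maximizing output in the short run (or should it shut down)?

Produce at q = 7

Strip out fixed cost: VC = 41q - 10q^2 + q^3. Then AVC = 41 - 10q + q^2 and MC = 41 - 20q + 3q^2.
AVC hits its minimum where MC = AVC, at q = 5, giving min AVC = 41 - 10·5 + 5^2 = £16.
Because £48 ≥ £16, revenue can cover variable cost; the firm operates.
Set P = MC: 48 = 41 - 20q + 3q^2 → -7 - 20q + 3q^2 = 0. The roots are q = -1/3 and q = 7; the profit-maximizing output is on the rising part of MC, so q* = 7.
Check: AVC at q = 7 is £20 ≤ P, so revenue covers variable cost.
Profit = P·q − TC = 48·7 − 403 = -£67, a loss, but smaller than the £263 fixed cost the firm would lose by shutting down.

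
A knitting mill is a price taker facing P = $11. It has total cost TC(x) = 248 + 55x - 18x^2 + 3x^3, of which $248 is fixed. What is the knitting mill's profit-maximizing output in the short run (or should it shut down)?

Strip out fixed cost: VC = 55x - 18x^2 + 3x^3. Then AVC = 55 - 18x + 3x^2 and MC = 55 - 36x + 9x^2.
AVC is minimized where dAVC/dx = -18 + 6x = 0, at x = 3; min AVC = 55 - 18·3 + 3·3^2 = $28.
P = $11 lies below min AVC = $28; no output level covers variable cost.
Shutting down limits the loss to fixed cost, $248.

Shut down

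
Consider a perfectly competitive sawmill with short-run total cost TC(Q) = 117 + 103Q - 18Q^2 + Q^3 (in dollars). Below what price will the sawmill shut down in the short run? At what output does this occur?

$22 per unit, at Q = 9

The shutdown price is the minimum of AVC. VC = 103Q - 18Q^2 + Q^3, so AVC = 103 - 18Q + Q^2.
dAVC/dQ = -18 + 2Q = 0 gives Q = 9. min AVC = 103 - 18·9 + 9^2 = 22.
The firm shuts down for any P below $22.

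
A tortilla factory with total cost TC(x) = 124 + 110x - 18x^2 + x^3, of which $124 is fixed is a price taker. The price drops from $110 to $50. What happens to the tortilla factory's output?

Output falls from 12 to 10

MC = 110 - 36x + 3x^2; the shutdown threshold is min AVC = $29 (at x = 9).
With P = $110 above the shutdown price, P = MC gives x = 12.
At P = $50 ≥ min AVC, set P = MC: x = 10. The firm stays open but cuts output.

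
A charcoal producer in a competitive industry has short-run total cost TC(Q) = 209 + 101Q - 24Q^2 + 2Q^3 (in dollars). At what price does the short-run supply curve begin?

$29 per unit

The shutdown price is the minimum of AVC. VC = 101Q - 24Q^2 + 2Q^3, so AVC = 101 - 24Q + 2Q^2.
At the minimum of AVC, MC = AVC. MC = 101 - 48Q + 6Q^2; setting MC = AVC gives 4Q^2 - 24Q = 0, so Q = 6. min AVC = 29.
For P < $29 the firm produces nothing.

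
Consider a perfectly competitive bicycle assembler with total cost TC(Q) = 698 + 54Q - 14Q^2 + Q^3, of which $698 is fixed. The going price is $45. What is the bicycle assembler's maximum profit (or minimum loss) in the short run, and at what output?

AVC = 54 - 14Q + Q^2 has its minimum $5 at Q = 7; price $45 clears that bar, so the firm operates.
With MC = 54 - 28Q + 3Q^2, P = MC on the upward-sloping part at Q* = 9.
TR = 45·9 = 405. TC = 698 + 81 = 779. Profit = 405 − 779 = -$374.
Shutting down would mean losing the fixed cost of $698, so operating at a loss of $374 is better by $324.

Profit = -$374 at Q = 9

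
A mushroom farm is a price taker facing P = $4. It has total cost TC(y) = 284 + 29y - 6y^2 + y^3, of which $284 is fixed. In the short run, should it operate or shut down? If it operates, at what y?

From TC, MC = TC'(y) = 29 - 12y + 3y^2 and AVC = VC/y = 29 - 6y + y^2.
AVC is minimized where dAVC/dy = -6 + 2y = 0, at y = 3; min AVC = 29 - 6·3 + 3^2 = $20.
P = $4 lies below min AVC = $20; no output level covers variable cost.
The firm minimizes its loss by shutting down and losing only its fixed cost of $284.

Shut down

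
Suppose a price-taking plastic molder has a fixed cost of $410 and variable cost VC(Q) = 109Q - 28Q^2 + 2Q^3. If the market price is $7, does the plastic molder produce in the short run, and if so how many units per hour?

From TC, MC = TC'(Q) = 109 - 56Q + 6Q^2 and AVC = VC/Q = 109 - 28Q + 2Q^2.
AVC hits its minimum where MC = AVC, at Q = 7, giving min AVC = 109 - 28·7 + 2·7^2 = $11.
Since P = $7 < min AVC = $11, price fails to cover variable cost at any output.
The firm minimizes its loss by shutting down and losing only its fixed cost of $410.

Shut down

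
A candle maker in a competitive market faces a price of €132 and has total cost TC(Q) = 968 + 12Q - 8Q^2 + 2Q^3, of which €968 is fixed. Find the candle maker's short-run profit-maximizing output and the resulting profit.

AVC = 12 - 8Q + 2Q^2; min AVC = €4 at Q = 2. Since P = €132 ≥ min AVC, the firm produces.
With MC = 12 - 16Q + 6Q^2, P = MC on the upward-sloping part at Q* = 6.
TR = 132·6 = 792. TC = 968 + 216 = 1184. Profit = 792 − 1184 = -€392.
By producing, the firm covers all variable cost plus €576 of fixed cost; shutting down would lose the full €968.

Profit = -€392 at Q = 6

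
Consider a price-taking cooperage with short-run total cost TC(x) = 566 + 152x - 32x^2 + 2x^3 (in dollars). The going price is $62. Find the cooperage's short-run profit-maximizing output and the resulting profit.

Profit = -$242 at x = 9

AVC = 152 - 32x + 2x^2 has its minimum $24 at x = 8; price $62 clears that bar, so the firm operates.
MC = 152 - 64x + 6x^2. Setting P = MC and taking the root on the rising branch gives x* = 9.
TR = 62·9 = 558. TC = 566 + 234 = 800. Profit = 558 − 800 = -$242.
That loss of $242 beats the $566 the firm would lose by shutting down; producing recovers $324 of fixed cost.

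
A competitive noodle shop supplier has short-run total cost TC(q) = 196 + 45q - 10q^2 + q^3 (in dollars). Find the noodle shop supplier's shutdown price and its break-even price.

Shutdown price = $20; break-even price = $52

Shutdown price = min AVC. AVC = 45 - 10q + q^2, with vertex at q = 5 and minimum $20.
ATC = 196/q + 45 - 10q + q^2. Setting dATC/dq = −196/q^2 − 10 + 2q = 0 gives q = 7 (since 2·7^3 − 10·7^2 = 196).
min ATC = 196/7 + 45 − 10·7 + 7^2 = $52. That is the break-even price.
For $20 ≤ P < $52 the firm produces at a loss; below $20 it shuts down.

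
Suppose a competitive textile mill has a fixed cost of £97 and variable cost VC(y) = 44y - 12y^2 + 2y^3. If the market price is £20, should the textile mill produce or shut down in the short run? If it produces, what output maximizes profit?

From TC, MC = TC'(y) = 44 - 24y + 6y^2 and AVC = VC/y = 44 - 12y + 2y^2.
AVC is minimized where dAVC/dy = -12 + 4y = 0, at y = 3; min AVC = 44 - 12·3 + 2·3^2 = £26.
P = £20 lies below min AVC = £26; no output level covers variable cost.
The firm minimizes its loss by shutting down and losing only its fixed cost of £97.

Shut down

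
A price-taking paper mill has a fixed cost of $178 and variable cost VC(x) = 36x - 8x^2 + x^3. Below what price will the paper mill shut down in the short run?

$20 per unit

The shutdown price is the minimum of AVC. VC = 36x - 8x^2 + x^3, so AVC = 36 - 8x + x^2.
At the minimum of AVC, MC = AVC. MC = 36 - 16x + 3x^2; setting MC = AVC gives 2x^2 - 8x = 0, so x = 4. min AVC = 20.
So the shutdown price is $20.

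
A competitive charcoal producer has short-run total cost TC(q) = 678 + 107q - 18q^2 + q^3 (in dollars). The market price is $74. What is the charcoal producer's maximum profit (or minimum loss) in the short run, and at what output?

Profit = -$194 at q = 11

AVC = 107 - 18q + q^2; min AVC = $26 at q = 9. Since P = $74 ≥ min AVC, the firm produces.
MC = 107 - 36q + 3q^2. Setting P = MC and taking the root on the rising branch gives q* = 11.
TR = 74·11 = 814. TC = 678 + 330 = 1008. Profit = 814 − 1008 = -$194.
Shutting down would mean losing the fixed cost of $678, so operating at a loss of $194 is better by $484.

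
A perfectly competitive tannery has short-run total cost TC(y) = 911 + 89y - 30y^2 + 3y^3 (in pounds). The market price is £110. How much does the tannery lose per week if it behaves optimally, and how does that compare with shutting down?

Profit = -£323 at y = 7

AVC = 89 - 30y + 3y^2; min AVC = £14 at y = 5. Since P = £110 ≥ min AVC, the firm produces.
MC = 89 - 60y + 9y^2. Setting P = MC and taking the root on the rising branch gives y* = 7.
TR = 110·7 = 770. TC = 911 + 182 = 1093. Profit = 770 − 1093 = -£323.
Shutting down would mean losing the fixed cost of £911, so operating at a loss of £323 is better by £588.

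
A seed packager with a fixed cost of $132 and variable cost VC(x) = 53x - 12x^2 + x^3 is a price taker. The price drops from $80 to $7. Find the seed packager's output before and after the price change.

Output falls from 9 to 0 (the firm shuts down)

AVC = 53 - 12x + x^2, minimized at x = 6 where min AVC = $17. MC = 53 - 24x + 3x^2.
With P = $80 above the shutdown price, P = MC gives x = 9.
At P = $7 < min AVC = $17, price no longer covers variable cost at any output, so the firm shuts down: x = 0.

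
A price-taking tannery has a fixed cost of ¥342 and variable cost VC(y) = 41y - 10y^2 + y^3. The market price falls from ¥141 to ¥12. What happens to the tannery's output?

MC = 41 - 20y + 3y^2; the shutdown threshold is min AVC = ¥16 (at y = 5).
At P = ¥141 ≥ min AVC, set P = MC on the rising branch: y = 10.
At P = ¥12 < min AVC = ¥16, price no longer covers variable cost at any output, so the firm shuts down: y = 0.

Output falls from 10 to 0 (the firm shuts down)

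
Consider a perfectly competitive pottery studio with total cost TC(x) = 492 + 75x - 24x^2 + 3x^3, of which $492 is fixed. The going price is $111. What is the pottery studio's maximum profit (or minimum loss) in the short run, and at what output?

Profit = -$60 at x = 6

AVC = 75 - 24x + 3x^2; min AVC = $27 at x = 4. Since P = $111 ≥ min AVC, the firm produces.
With MC = 75 - 48x + 9x^2, P = MC on the upward-sloping part at x* = 6.
TR = 111·6 = 666. TC = 492 + 234 = 726. Profit = 666 − 726 = -$60.
Shutting down would mean losing the fixed cost of $492, so operating at a loss of $60 is better by $432.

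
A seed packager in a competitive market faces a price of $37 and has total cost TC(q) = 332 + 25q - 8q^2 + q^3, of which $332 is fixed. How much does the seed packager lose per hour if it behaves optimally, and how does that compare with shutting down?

AVC = 25 - 8q + q^2 has its minimum $9 at q = 4; price $37 clears that bar, so the firm operates.
With MC = 25 - 16q + 3q^2, P = MC on the upward-sloping part at q* = 6.
TR = 37·6 = 222. TC = 332 + 78 = 410. Profit = 222 − 410 = -$188.
That loss of $188 beats the $332 the firm would lose by shutting down; producing recovers $144 of fixed cost.

Profit = -$188 at q = 6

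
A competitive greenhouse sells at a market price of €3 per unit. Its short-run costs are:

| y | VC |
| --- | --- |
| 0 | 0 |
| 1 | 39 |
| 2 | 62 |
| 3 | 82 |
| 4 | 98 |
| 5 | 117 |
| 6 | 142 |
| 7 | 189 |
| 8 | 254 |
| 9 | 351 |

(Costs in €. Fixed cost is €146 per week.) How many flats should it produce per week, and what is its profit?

Profit at each row (π = 3y − TC): y=0: -146; y=1: -182; y=2: -202; y=3: -219; y=4: -232; y=5: -248; y=6: -270; y=7: -314; y=8: -376; y=9: -470.
Profit is highest at y = 0. Equivalently, the lowest AVC in the table is 117/5 ≈ €23.40 at y = 5, and P = €3 falls below it — price never covers variable cost, so the firm shuts down and loses only its fixed cost.

y = 0 (shut down); profit = -€146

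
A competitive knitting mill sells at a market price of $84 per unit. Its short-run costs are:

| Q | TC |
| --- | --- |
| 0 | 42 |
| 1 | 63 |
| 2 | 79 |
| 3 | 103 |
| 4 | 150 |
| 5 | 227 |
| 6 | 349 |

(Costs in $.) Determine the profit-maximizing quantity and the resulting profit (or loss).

Tabulate TR − TC: Q=0: -42; Q=1: 21; Q=2: 89; Q=3: 149; Q=4: 186; Q=5: 193; Q=6: 155.
Profit is maximized at Q = 5. AVC there is 185/5 = $37 ≤ P, so producing beats shutting down (which would give -$42).

Q = 5; profit = $193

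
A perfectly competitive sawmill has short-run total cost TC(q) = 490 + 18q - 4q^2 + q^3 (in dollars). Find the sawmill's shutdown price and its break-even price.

Shutdown price = min AVC. AVC = 18 - 4q + q^2, with vertex at q = 2 and minimum $14.
ATC = 490/q + 18 - 4q + q^2. Setting dATC/dq = −490/q^2 − 4 + 2q = 0 gives q = 7 (since 2·7^3 − 4·7^2 = 490).
min ATC = 490/7 + 18 − 4·7 + 7^2 = $109. That is the break-even price.
Between these two prices the firm operates at a loss; above $109 it earns a profit.

Shutdown price = $14; break-even price = $109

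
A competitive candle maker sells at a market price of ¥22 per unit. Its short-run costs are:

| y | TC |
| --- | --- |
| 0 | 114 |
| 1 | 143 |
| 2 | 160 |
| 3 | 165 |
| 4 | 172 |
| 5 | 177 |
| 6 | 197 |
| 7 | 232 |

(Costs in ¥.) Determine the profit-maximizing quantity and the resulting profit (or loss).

y = 6; profit = -¥65

Compute π = P·y − TC at each output: y=0: -114; y=1: -121; y=2: -116; y=3: -99; y=4: -84; y=5: -67; y=6: -65; y=7: -78.
Profit is maximized at y = 6. AVC there is 83/6 = ¥13.83 ≤ P, so producing beats shutting down (which would give -¥114).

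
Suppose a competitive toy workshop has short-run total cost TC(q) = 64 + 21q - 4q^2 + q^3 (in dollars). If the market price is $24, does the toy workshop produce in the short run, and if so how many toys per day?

Produce at q = 3

From TC, MC = TC'(q) = 21 - 8q + 3q^2 and AVC = VC/q = 21 - 4q + q^2.
The AVC parabola has its vertex at q = 4/2 = 2, where AVC = 21 - 4·2 + 2^2 = $17.
P = $24 exceeds min AVC = $17, so the firm stays open.
Set P = MC: 24 = 21 - 8q + 3q^2 → -3 - 8q + 3q^2 = 0. The roots are q = -1/3 and q = 3; the profit-maximizing output is on the rising part of MC, so q* = 3.
Check: AVC at q = 3 is $18 ≤ P, so revenue covers variable cost.
Profit = P·q − TC = 24·3 − 118 = -$46, a loss, but smaller than the $64 fixed cost the firm would lose by shutting down.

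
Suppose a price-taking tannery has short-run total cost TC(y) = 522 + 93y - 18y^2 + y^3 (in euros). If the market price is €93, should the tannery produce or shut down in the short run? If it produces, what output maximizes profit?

Variable cost is VC = 93y - 18y^2 + y^3, so AVC = VC/y = 93 - 18y + y^2 and MC = dTC/dy = 93 - 36y + 3y^2.
The AVC parabola has its vertex at y = 18/2 = 9, where AVC = 93 - 18·9 + 9^2 = €12.
Because €93 ≥ €12, revenue can cover variable cost; the firm operates.
Set P = MC: 93 = 93 - 36y + 3y^2 → -36y + 3y^2 = 0. The roots are y = 0 and y = 12; the profit-maximizing output is on the rising part of MC, so y* = 12.
Check: AVC at y = 12 is €21 ≤ P, so revenue covers variable cost.
Profit = P·y − TC = 93·12 − 774 = €342.

Produce at y = 12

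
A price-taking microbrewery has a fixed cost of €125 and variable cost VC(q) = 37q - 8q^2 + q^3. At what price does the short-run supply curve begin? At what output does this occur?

€21 per unit, at q = 4

The firm shuts down when price falls below the minimum of average variable cost. AVC = VC/q = 37 - 8q + q^2.
dAVC/dq = -8 + 2q = 0 gives q = 4. min AVC = 37 - 8·4 + 4^2 = 21.
The firm shuts down for any P below €21.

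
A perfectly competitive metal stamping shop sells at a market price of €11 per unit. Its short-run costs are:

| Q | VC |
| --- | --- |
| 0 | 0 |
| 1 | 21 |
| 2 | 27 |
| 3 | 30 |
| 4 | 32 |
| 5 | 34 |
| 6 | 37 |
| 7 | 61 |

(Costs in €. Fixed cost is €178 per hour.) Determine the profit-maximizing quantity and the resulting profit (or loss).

Profit at each row (π = 11Q − TC): Q=0: -178; Q=1: -188; Q=2: -183; Q=3: -175; Q=4: -166; Q=5: -157; Q=6: -149; Q=7: -162.
Profit is maximized at Q = 6. AVC there is 37/6 = €6.17 ≤ P, so producing beats shutting down (which would give -€178).

Q = 6; profit = -€149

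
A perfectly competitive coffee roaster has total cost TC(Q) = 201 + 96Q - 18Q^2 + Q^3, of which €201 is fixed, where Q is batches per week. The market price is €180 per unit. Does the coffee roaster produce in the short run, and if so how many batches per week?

From TC, MC = TC'(Q) = 96 - 36Q + 3Q^2 and AVC = VC/Q = 96 - 18Q + Q^2.
AVC is minimized where dAVC/dQ = -18 + 2Q = 0, at Q = 9; min AVC = 96 - 18·9 + 9^2 = €15.
P = €180 exceeds min AVC = €15, so the firm stays open.
Solving P = MC: -84 - 36Q + 3Q^2 = 0 ⇒ Q = -2 or 14. On the upward-sloping branch, Q* = 14.
Check: AVC at Q = 14 is €40 ≤ P, so revenue covers variable cost.
Profit = P·Q − TC = 180·14 − 761 = €1759.

Produce at Q = 14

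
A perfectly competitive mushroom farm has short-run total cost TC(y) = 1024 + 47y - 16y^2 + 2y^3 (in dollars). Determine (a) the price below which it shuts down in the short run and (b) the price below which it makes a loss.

Shutdown price = $15; break-even price = $175

AVC = 47 - 16y + 2y^2; minimized at y = 4, giving min AVC = $15. That is the shutdown price.
ATC = 1024/y + 47 - 16y + 2y^2. Setting dATC/dy = −1024/y^2 − 16 + 4y = 0 gives y = 8 (since 4·8^3 − 16·8^2 = 1024).
min ATC = 1024/8 + 47 − 16·8 + 2·8^2 = $175. That is the break-even price.
Between these two prices the firm operates at a loss; above $175 it earns a profit.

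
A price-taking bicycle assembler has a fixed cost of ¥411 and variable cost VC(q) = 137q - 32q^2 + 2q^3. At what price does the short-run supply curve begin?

¥9 per unit

Short-run supply begins at min AVC. From VC = 137q - 32q^2 + 2q^3, AVC = 137 - 32q + 2q^2.
At the minimum of AVC, MC = AVC. MC = 137 - 64q + 6q^2; setting MC = AVC gives 4q^2 - 32q = 0, so q = 8. min AVC = 9.
The firm shuts down for any P below ¥9.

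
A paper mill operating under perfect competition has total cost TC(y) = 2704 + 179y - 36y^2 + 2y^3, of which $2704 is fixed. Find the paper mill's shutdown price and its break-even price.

Shutdown price = $17; break-even price = $257

AVC = 179 - 36y + 2y^2; minimized at y = 9, giving min AVC = $17. That is the shutdown price.
ATC = 2704/y + 179 - 36y + 2y^2. Setting dATC/dy = −2704/y^2 − 36 + 4y = 0 gives y = 13 (since 4·13^3 − 36·13^2 = 2704).
min ATC = 2704/13 + 179 − 36·13 + 2·13^2 = $257. That is the break-even price.
For $17 ≤ P < $257 the firm produces at a loss; below $17 it shuts down.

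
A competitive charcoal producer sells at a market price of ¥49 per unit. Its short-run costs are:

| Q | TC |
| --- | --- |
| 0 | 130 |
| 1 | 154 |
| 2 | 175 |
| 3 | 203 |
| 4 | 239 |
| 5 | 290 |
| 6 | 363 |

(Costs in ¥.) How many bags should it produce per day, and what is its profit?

Tabulate TR − TC: Q=0: -130; Q=1: -105; Q=2: -77; Q=3: -56; Q=4: -43; Q=5: -45; Q=6: -69.
Profit is maximized at Q = 4. AVC there is 109/4 = ¥27.25 ≤ P, so producing beats shutting down (which would give -¥130).

Q = 4; profit = -¥43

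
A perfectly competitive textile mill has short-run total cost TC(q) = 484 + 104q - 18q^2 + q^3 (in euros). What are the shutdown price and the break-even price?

Shutdown price = min AVC. AVC = 104 - 18q + q^2, with vertex at q = 9 and minimum €23.
ATC = 484/q + 104 - 18q + q^2. Setting dATC/dq = −484/q^2 − 18 + 2q = 0 gives q = 11 (since 2·11^3 − 18·11^2 = 484).
min ATC = 484/11 + 104 − 18·11 + 11^2 = €71. That is the break-even price.
Between these two prices the firm operates at a loss; above €71 it earns a profit.

Shutdown price = €23; break-even price = €71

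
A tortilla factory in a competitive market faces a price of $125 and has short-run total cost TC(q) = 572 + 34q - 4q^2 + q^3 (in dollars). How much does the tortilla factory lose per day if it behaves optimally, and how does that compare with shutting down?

Profit = -$82 at q = 7

AVC = 34 - 4q + q^2; min AVC = $30 at q = 2. Since P = $125 ≥ min AVC, the firm produces.
With MC = 34 - 8q + 3q^2, P = MC on the upward-sloping part at q* = 7.
TR = 125·7 = 875. TC = 572 + 385 = 957. Profit = 875 − 957 = -$82.
Shutting down would mean losing the fixed cost of $572, so operating at a loss of $82 is better by $490.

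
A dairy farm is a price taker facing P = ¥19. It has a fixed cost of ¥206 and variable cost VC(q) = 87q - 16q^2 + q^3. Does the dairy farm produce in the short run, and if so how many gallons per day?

Variable cost is VC = 87q - 16q^2 + q^3, so AVC = VC/q = 87 - 16q + q^2 and MC = dTC/dq = 87 - 32q + 3q^2.
AVC hits its minimum where MC = AVC, at q = 8, giving min AVC = 87 - 16·8 + 8^2 = ¥23.
P = ¥19 lies below min AVC = ¥23; no output level covers variable cost.
Shutting down limits the loss to fixed cost, ¥206.

Shut down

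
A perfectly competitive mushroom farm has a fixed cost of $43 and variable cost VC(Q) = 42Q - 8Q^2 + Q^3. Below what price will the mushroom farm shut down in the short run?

$26 per unit

The firm shuts down when price falls below the minimum of average variable cost. AVC = VC/Q = 42 - 8Q + Q^2.
dAVC/dQ = -8 + 2Q = 0 gives Q = 4. min AVC = 42 - 8·4 + 4^2 = 26.
For P < $26 the firm produces nothing.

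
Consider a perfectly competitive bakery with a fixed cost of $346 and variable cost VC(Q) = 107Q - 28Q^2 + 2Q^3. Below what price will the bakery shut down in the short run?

Short-run supply begins at min AVC. From VC = 107Q - 28Q^2 + 2Q^3, AVC = 107 - 28Q + 2Q^2.
dAVC/dQ = -28 + 4Q = 0 gives Q = 7. min AVC = 107 - 28·7 + 2·7^2 = 9.
For P < $9 the firm produces nothing.

$9 per unit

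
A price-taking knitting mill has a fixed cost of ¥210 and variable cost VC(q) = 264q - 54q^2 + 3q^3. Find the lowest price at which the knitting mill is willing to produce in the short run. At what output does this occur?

¥21 per unit, at q = 9

The firm shuts down when price falls below the minimum of average variable cost. AVC = VC/q = 264 - 54q + 3q^2.
dAVC/dq = -54 + 6q = 0 gives q = 9. min AVC = 264 - 54·9 + 3·9^2 = 21.
So the shutdown price is ¥21.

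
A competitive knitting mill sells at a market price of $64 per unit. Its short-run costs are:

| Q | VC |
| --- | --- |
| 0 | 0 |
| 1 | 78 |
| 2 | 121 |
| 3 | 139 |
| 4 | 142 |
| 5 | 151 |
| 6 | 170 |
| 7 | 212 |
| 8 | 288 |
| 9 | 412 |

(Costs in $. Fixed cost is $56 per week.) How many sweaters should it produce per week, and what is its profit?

Q = 7; profit = $180

Tabulate TR − TC: Q=0: -56; Q=1: -70; Q=2: -49; Q=3: -3; Q=4: 58; Q=5: 113; Q=6: 158; Q=7: 180; Q=8: 168; Q=9: 108.
Profit is maximized at Q = 7. AVC there is 212/7 = $30.29 ≤ P, so producing beats shutting down (which would give -$56).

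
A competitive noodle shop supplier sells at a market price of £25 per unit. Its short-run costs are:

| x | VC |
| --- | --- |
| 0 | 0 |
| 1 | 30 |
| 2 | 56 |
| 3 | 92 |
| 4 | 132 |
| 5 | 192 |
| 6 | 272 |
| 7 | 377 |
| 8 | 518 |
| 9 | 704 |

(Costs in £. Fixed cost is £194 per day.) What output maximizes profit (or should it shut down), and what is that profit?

Profit at each row (π = 25x − TC): x=0: -194; x=1: -199; x=2: -200; x=3: -211; x=4: -226; x=5: -261; x=6: -316; x=7: -396; x=8: -512; x=9: -673.
Profit is highest at x = 0. Equivalently, the lowest AVC in the table is 56/2 ≈ £28 at x = 2, and P = £25 falls below it — price never covers variable cost, so the firm shuts down and loses only its fixed cost.

x = 0 (shut down); profit = -£194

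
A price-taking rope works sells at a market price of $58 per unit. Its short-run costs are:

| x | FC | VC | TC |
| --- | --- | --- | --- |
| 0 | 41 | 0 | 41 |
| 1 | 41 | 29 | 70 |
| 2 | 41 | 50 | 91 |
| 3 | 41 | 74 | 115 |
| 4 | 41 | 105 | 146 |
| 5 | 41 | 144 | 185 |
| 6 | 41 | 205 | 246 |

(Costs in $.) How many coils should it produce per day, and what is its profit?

x = 5; profit = $105

Tabulate TR − TC: x=0: -41; x=1: -12; x=2: 25; x=3: 59; x=4: 86; x=5: 105; x=6: 102.
Profit is maximized at x = 5. AVC there is 144/5 = $28.80 ≤ P, so producing beats shutting down (which would give -$41).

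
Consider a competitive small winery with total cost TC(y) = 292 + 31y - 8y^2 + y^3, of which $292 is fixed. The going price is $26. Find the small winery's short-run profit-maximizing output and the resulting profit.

Profit = -$242 at y = 5

AVC = 31 - 8y + y^2 has its minimum $15 at y = 4; price $26 clears that bar, so the firm operates.
With MC = 31 - 16y + 3y^2, P = MC on the upward-sloping part at y* = 5.
TR = 26·5 = 130. TC = 292 + 80 = 372. Profit = 130 − 372 = -$242.
That loss of $242 beats the $292 the firm would lose by shutting down; producing recovers $50 of fixed cost.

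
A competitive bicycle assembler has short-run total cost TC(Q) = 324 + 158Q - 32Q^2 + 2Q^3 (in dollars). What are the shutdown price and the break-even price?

Shutdown price = $30; break-even price = $68

AVC = 158 - 32Q + 2Q^2; minimized at Q = 8, giving min AVC = $30. That is the shutdown price.
ATC = 324/Q + 158 - 32Q + 2Q^2. Setting dATC/dQ = −324/Q^2 − 32 + 4Q = 0 gives Q = 9 (since 4·9^3 − 32·9^2 = 324).
min ATC = 324/9 + 158 − 32·9 + 2·9^2 = $68. That is the break-even price.
For $30 ≤ P < $68 the firm produces at a loss; below $30 it shuts down.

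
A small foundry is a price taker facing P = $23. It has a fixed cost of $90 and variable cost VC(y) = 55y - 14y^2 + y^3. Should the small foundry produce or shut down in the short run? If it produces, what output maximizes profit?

Produce at y = 8

From TC, MC = TC'(y) = 55 - 28y + 3y^2 and AVC = VC/y = 55 - 14y + y^2.
AVC hits its minimum where MC = AVC, at y = 7, giving min AVC = 55 - 14·7 + 7^2 = $6.
P = $23 exceeds min AVC = $6, so the firm stays open.
Solving P = MC: 32 - 28y + 3y^2 = 0 ⇒ y = 4/3 or 8. On the upward-sloping branch, y* = 8.
Check: AVC at y = 8 is $7 ≤ P, so revenue covers variable cost.
Profit = P·y − TC = 23·8 − 146 = $38.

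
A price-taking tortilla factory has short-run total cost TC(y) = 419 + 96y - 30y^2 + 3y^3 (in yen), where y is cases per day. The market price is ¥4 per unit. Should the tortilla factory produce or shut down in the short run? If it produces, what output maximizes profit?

Shut down

Variable cost is VC = 96y - 30y^2 + 3y^3, so AVC = VC/y = 96 - 30y + 3y^2 and MC = dTC/dy = 96 - 60y + 9y^2.
AVC hits its minimum where MC = AVC, at y = 5, giving min AVC = 96 - 30·5 + 3·5^2 = ¥21.
Since P = ¥4 < min AVC = ¥21, price fails to cover variable cost at any output.
The firm minimizes its loss by shutting down and losing only its fixed cost of ¥419.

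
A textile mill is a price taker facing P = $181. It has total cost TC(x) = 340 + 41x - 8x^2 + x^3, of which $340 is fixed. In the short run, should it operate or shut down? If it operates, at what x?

Produce at x = 10

From TC, MC = TC'(x) = 41 - 16x + 3x^2 and AVC = VC/x = 41 - 8x + x^2.
AVC is minimized where dAVC/dx = -8 + 2x = 0, at x = 4; min AVC = 41 - 8·4 + 4^2 = $25.
Because $181 ≥ $25, revenue can cover variable cost; the firm operates.
Set P = MC: 181 = 41 - 16x + 3x^2 → -140 - 16x + 3x^2 = 0. The roots are x = -14/3 and x = 10; the profit-maximizing output is on the rising part of MC, so x* = 10.
Check: AVC at x = 10 is $61 ≤ P, so revenue covers variable cost.
Profit = P·x − TC = 181·10 − 950 = $860.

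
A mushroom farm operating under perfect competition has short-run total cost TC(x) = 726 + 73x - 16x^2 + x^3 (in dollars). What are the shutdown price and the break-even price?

Shutdown price = min AVC. AVC = 73 - 16x + x^2, with vertex at x = 8 and minimum $9.
ATC = 726/x + 73 - 16x + x^2. Setting dATC/dx = −726/x^2 − 16 + 2x = 0 gives x = 11 (since 2·11^3 − 16·11^2 = 726).
min ATC = 726/11 + 73 − 16·11 + 11^2 = $84. That is the break-even price.
For $9 ≤ P < $84 the firm produces at a loss; below $9 it shuts down.

Shutdown price = $9; break-even price = $84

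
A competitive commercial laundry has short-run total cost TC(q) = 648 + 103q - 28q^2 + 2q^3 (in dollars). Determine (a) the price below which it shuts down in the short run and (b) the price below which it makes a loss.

AVC = 103 - 28q + 2q^2; minimized at q = 7, giving min AVC = $5. That is the shutdown price.
ATC = 648/q + 103 - 28q + 2q^2. Setting dATC/dq = −648/q^2 − 28 + 4q = 0 gives q = 9 (since 4·9^3 − 28·9^2 = 648).
min ATC = 648/9 + 103 − 28·9 + 2·9^2 = $85. That is the break-even price.
For $5 ≤ P < $85 the firm produces at a loss; below $5 it shuts down.

Shutdown price = $5; break-even price = $85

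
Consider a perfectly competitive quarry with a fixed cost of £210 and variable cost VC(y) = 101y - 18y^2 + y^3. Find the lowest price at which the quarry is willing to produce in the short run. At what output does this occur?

The firm shuts down when price falls below the minimum of average variable cost. AVC = VC/y = 101 - 18y + y^2.
dAVC/dy = -18 + 2y = 0 gives y = 9. min AVC = 101 - 18·9 + 9^2 = 20.
So the shutdown price is £20.

£20 per unit, at y = 9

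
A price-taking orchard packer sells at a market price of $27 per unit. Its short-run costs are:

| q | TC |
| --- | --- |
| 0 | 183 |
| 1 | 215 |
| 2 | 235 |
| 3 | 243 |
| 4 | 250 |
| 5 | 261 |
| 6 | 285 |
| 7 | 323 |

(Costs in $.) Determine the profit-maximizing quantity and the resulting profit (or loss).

Profit at each row (π = 27q − TC): q=0: -183; q=1: -188; q=2: -181; q=3: -162; q=4: -142; q=5: -126; q=6: -123; q=7: -134.
Profit is maximized at q = 6. AVC there is 102/6 = $17 ≤ P, so producing beats shutting down (which would give -$183).

q = 6; profit = -$123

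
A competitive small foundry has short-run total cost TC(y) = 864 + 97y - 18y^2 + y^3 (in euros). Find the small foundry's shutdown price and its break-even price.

AVC = 97 - 18y + y^2; minimized at y = 9, giving min AVC = €16. That is the shutdown price.
ATC = 864/y + 97 - 18y + y^2. Setting dATC/dy = −864/y^2 − 18 + 2y = 0 gives y = 12 (since 2·12^3 − 18·12^2 = 864).
min ATC = 864/12 + 97 − 18·12 + 12^2 = €97. That is the break-even price.
Between these two prices the firm operates at a loss; above €97 it earns a profit.

Shutdown price = €16; break-even price = €97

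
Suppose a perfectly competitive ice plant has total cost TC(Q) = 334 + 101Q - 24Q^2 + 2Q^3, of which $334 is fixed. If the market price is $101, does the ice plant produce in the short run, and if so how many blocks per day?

Produce at Q = 8

Strip out fixed cost: VC = 101Q - 24Q^2 + 2Q^3. Then AVC = 101 - 24Q + 2Q^2 and MC = 101 - 48Q + 6Q^2.
AVC hits its minimum where MC = AVC, at Q = 6, giving min AVC = 101 - 24·6 + 2·6^2 = $29.
Because $101 ≥ $29, revenue can cover variable cost; the firm operates.
Set P = MC: 101 = 101 - 48Q + 6Q^2 → -48Q + 6Q^2 = 0. The roots are Q = 0 and Q = 8; the profit-maximizing output is on the rising part of MC, so Q* = 8.
Check: AVC at Q = 8 is $37 ≤ P, so revenue covers variable cost.
Profit = P·Q − TC = 101·8 − 630 = $178.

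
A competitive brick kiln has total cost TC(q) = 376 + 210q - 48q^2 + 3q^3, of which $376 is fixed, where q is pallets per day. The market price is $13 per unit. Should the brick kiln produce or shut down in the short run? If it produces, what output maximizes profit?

From TC, MC = TC'(q) = 210 - 96q + 9q^2 and AVC = VC/q = 210 - 48q + 3q^2.
The AVC parabola has its vertex at q = 48/6 = 8, where AVC = 210 - 48·8 + 3·8^2 = $18.
With P < min AVC ($13 < $18), every unit sold adds to the loss.
Best response: produce nothing and absorb the $376 fixed cost.

Shut down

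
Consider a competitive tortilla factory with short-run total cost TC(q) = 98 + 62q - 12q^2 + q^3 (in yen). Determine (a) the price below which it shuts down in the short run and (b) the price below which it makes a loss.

Shutdown price = ¥26; break-even price = ¥41

Shutdown price = min AVC. AVC = 62 - 12q + q^2, with vertex at q = 6 and minimum ¥26.
ATC = 98/q + 62 - 12q + q^2. Setting dATC/dq = −98/q^2 − 12 + 2q = 0 gives q = 7 (since 2·7^3 − 12·7^2 = 98).
min ATC = 98/7 + 62 − 12·7 + 7^2 = ¥41. That is the break-even price.
Between these two prices the firm operates at a loss; above ¥41 it earns a profit.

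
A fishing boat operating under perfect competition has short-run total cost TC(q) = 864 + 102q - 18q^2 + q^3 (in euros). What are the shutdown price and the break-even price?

Shutdown price = min AVC. AVC = 102 - 18q + q^2, with vertex at q = 9 and minimum €21.
ATC = 864/q + 102 - 18q + q^2. Setting dATC/dq = −864/q^2 − 18 + 2q = 0 gives q = 12 (since 2·12^3 − 18·12^2 = 864).
min ATC = 864/12 + 102 − 18·12 + 12^2 = €102. That is the break-even price.
For €21 ≤ P < €102 the firm produces at a loss; below €21 it shuts down.

Shutdown price = €21; break-even price = €102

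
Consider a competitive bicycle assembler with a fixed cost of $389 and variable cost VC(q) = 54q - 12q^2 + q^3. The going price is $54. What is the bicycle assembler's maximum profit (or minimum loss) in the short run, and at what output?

AVC = 54 - 12q + q^2 has its minimum $18 at q = 6; price $54 clears that bar, so the firm operates.
With MC = 54 - 24q + 3q^2, P = MC on the upward-sloping part at q* = 8.
TR = 54·8 = 432. TC = 389 + 176 = 565. Profit = 432 − 565 = -$133.
Shutting down would mean losing the fixed cost of $389, so operating at a loss of $133 is better by $256.

Profit = -$133 at q = 8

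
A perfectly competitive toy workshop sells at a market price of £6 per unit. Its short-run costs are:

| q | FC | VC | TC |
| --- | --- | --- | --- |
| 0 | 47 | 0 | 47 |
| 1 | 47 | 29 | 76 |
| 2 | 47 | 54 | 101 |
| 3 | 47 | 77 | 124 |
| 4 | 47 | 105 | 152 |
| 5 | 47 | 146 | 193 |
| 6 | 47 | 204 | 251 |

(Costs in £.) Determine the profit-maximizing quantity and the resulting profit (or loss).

Profit at each row (π = 6q − TC): q=0: -47; q=1: -70; q=2: -89; q=3: -106; q=4: -128; q=5: -163; q=6: -215.
Profit is highest at q = 0. Equivalently, the lowest AVC in the table is 77/3 ≈ £25.67 at q = 3, and P = £6 falls below it — price never covers variable cost, so the firm shuts down and loses only its fixed cost.

q = 0 (shut down); profit = -£47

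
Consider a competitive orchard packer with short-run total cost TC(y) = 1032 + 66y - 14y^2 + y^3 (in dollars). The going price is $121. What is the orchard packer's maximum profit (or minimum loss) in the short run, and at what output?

AVC = 66 - 14y + y^2 has its minimum $17 at y = 7; price $121 clears that bar, so the firm operates.
MC = 66 - 28y + 3y^2. Setting P = MC and taking the root on the rising branch gives y* = 11.
TR = 121·11 = 1331. TC = 1032 + 363 = 1395. Profit = 1331 − 1395 = -$64.
Shutting down would mean losing the fixed cost of $1032, so operating at a loss of $64 is better by $968.

Profit = -$64 at y = 11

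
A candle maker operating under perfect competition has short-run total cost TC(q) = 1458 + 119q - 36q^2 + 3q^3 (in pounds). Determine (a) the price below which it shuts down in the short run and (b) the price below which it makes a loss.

Shutdown price = £11; break-even price = £200

Shutdown price = min AVC. AVC = 119 - 36q + 3q^2, with vertex at q = 6 and minimum £11.
ATC = 1458/q + 119 - 36q + 3q^2. Setting dATC/dq = −1458/q^2 − 36 + 6q = 0 gives q = 9 (since 6·9^3 − 36·9^2 = 1458).
min ATC = 1458/9 + 119 − 36·9 + 3·9^2 = £200. That is the break-even price.
For £11 ≤ P < £200 the firm produces at a loss; below £11 it shuts down.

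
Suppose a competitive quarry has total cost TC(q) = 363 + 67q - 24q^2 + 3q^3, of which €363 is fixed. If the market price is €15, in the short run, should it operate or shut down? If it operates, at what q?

Strip out fixed cost: VC = 67q - 24q^2 + 3q^3. Then AVC = 67 - 24q + 3q^2 and MC = 67 - 48q + 9q^2.
AVC hits its minimum where MC = AVC, at q = 4, giving min AVC = 67 - 24·4 + 3·4^2 = €19.
With P < min AVC (€15 < €19), every unit sold adds to the loss.
The firm minimizes its loss by shutting down and losing only its fixed cost of €363.

Shut down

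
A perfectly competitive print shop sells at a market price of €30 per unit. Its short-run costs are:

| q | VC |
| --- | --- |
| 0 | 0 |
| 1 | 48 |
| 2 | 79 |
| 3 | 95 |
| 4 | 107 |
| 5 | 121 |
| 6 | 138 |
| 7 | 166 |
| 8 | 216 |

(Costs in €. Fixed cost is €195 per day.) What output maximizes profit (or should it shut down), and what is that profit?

Compute π = P·q − TC at each output: q=0: -195; q=1: -213; q=2: -214; q=3: -200; q=4: -182; q=5: -166; q=6: -153; q=7: -151; q=8: -171.
Profit is maximized at q = 7. AVC there is 166/7 = €23.71 ≤ P, so producing beats shutting down (which would give -€195).

q = 7; profit = -€151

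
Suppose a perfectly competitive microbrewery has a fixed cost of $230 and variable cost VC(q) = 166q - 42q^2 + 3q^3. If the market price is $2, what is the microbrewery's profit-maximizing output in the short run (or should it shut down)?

Shut down

Variable cost is VC = 166q - 42q^2 + 3q^3, so AVC = VC/q = 166 - 42q + 3q^2 and MC = dTC/dq = 166 - 84q + 9q^2.
The AVC parabola has its vertex at q = 42/6 = 7, where AVC = 166 - 42·7 + 3·7^2 = $19.
With P < min AVC ($2 < $19), every unit sold adds to the loss.
Shutting down limits the loss to fixed cost, $230.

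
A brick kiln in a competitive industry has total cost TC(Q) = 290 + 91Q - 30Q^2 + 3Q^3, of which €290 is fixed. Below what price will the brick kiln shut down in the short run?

The firm shuts down when price falls below the minimum of average variable cost. AVC = VC/Q = 91 - 30Q + 3Q^2.
At the minimum of AVC, MC = AVC. MC = 91 - 60Q + 9Q^2; setting MC = AVC gives 6Q^2 - 30Q = 0, so Q = 5. min AVC = 16.
So the shutdown price is €16.

€16 per unit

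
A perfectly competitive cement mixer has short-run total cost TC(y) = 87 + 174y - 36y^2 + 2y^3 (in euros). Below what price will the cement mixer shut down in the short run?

The firm shuts down when price falls below the minimum of average variable cost. AVC = VC/y = 174 - 36y + 2y^2.
dAVC/dy = -36 + 4y = 0 gives y = 9. min AVC = 174 - 36·9 + 2·9^2 = 12.
For P < €12 the firm produces nothing.

€12 per unit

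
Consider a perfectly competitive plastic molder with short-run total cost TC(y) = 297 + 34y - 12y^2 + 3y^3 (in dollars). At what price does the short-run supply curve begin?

The shutdown price is the minimum of AVC. VC = 34y - 12y^2 + 3y^3, so AVC = 34 - 12y + 3y^2.
At the minimum of AVC, MC = AVC. MC = 34 - 24y + 9y^2; setting MC = AVC gives 6y^2 - 12y = 0, so y = 2. min AVC = 22.
So the shutdown price is $22.

$22 per unit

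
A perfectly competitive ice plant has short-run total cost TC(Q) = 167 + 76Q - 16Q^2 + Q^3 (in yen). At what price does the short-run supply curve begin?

¥12 per unit

The shutdown price is the minimum of AVC. VC = 76Q - 16Q^2 + Q^3, so AVC = 76 - 16Q + Q^2.
At the minimum of AVC, MC = AVC. MC = 76 - 32Q + 3Q^2; setting MC = AVC gives 2Q^2 - 16Q = 0, so Q = 8. min AVC = 12.
The firm shuts down for any P below ¥12.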